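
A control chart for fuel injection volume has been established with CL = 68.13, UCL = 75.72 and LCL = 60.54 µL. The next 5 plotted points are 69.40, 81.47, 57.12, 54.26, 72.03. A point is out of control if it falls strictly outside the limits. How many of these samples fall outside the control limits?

3

Compare each point to [60.54, 75.72]: sample 2 = 81.47 > UCL; sample 3 = 57.12 < LCL; sample 4 = 54.26 < LCL.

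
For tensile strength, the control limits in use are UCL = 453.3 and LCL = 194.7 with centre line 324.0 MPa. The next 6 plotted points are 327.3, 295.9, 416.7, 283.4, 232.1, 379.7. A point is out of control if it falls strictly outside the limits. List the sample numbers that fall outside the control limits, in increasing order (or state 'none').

All 6 points lie within [194.7, 453.3].

none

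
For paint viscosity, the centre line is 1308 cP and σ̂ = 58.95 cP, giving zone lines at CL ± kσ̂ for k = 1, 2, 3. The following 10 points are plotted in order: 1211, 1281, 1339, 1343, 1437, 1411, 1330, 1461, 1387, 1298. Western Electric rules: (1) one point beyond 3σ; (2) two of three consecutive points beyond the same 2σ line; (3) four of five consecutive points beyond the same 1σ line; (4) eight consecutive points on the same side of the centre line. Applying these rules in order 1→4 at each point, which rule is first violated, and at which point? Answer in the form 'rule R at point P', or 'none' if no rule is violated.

rule 3 at point 9

Zone of each point (C = within 1σ̂, B = 1σ̂–2σ̂, A = 2σ̂–3σ̂, * = beyond 3σ̂; sign = side of CL): 1:-B, 2:-C, 3:+C, 4:+C, 5:+A, 6:+B, 7:+C, 8:+A, 9:+B, 10:-C
Rule 3 (four of five consecutive points beyond the same 1σ limit) is satisfied at point 9.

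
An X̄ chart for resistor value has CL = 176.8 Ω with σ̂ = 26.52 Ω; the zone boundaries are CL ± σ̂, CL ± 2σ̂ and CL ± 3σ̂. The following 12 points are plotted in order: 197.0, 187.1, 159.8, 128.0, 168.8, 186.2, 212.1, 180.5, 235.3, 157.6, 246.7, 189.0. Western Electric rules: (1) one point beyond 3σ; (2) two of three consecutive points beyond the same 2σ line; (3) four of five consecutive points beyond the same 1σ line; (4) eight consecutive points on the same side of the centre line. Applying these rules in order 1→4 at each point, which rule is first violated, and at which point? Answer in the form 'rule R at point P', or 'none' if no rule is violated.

rule 2 at point 11

Zone of each point (C = within 1σ̂, B = 1σ̂–2σ̂, A = 2σ̂–3σ̂, * = beyond 3σ̂; sign = side of CL): 1:+C, 2:+C, 3:-C, 4:-B, 5:-C, 6:+C, 7:+B, 8:+C, 9:+A, 10:-C, 11:+A, 12:+C
Rule 2 (two of three consecutive points beyond the same 2σ limit) is satisfied at point 11.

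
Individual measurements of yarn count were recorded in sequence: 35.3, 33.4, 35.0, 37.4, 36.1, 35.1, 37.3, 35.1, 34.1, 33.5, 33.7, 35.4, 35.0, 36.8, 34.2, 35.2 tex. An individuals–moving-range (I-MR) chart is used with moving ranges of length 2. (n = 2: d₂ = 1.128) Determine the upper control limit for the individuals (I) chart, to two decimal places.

39.05

X̄ = (35.3 + 33.4 + 35.0 + 37.4 + 36.1 + 35.1 + 37.3 + 35.1 + 34.1 + 33.5 + 33.7 + 35.4 + 35.0 + 36.8 + 34.2 + 35.2) / 16 = 35.1625
Moving ranges: 1.9, 1.6, 2.4, 1.3, 1.0, 2.2, 2.2, 1.0, 0.6, 0.2, 1.7, 0.4, 1.8, 2.6, 1.0; M̄R̄ = 21.9000 / 15 = 1.4600
UCL = X̄ + 3·M̄R̄/d₂ = 35.1625 + 3 × 1.4600 / 1.128 = 39.0455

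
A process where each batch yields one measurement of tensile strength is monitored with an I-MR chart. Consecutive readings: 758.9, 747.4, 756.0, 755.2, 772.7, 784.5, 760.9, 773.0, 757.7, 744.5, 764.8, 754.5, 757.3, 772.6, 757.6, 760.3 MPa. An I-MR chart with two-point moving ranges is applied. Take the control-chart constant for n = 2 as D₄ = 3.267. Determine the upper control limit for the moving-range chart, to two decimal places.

39.38

Moving ranges: 11.5, 8.6, 0.8, 17.5, 11.8, 23.6, 12.1, 15.3, 13.2, 20.3, 10.3, 2.8, 15.3, 15.0, 2.7; M̄R̄ = 180.8000 / 15 = 12.0533
UCL_MR = D₄·M̄R̄ = 3.267 × 12.0533 = 39.3782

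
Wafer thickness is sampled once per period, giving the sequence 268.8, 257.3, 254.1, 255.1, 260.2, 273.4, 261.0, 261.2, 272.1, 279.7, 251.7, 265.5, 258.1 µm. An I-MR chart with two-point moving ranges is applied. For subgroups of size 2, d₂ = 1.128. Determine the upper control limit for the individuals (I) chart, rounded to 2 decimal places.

X̄ = (268.8 + 257.3 + 254.1 + 255.1 + 260.2 + 273.4 + 261.0 + 261.2 + 272.1 + 279.7 + 251.7 + 265.5 + 258.1) / 13 = 262.9385
Moving ranges: 11.5, 3.2, 1.0, 5.1, 13.2, 12.4, 0.2, 10.9, 7.6, 28.0, 13.8, 7.4; M̄R̄ = 114.3000 / 12 = 9.5250
UCL = X̄ + 3·M̄R̄/d₂ = 262.9385 + 3 × 9.5250 / 1.128 = 288.2709

288.27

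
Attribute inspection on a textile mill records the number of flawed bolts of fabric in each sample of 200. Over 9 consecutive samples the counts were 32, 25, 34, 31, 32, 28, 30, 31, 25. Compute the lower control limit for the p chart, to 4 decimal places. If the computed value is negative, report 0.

0.0734

p̄ = Σdᵢ / (k·n) = 268 / (9 × 200) = 0.14889
LCL = p̄ − 3·√(p̄(1−p̄)/n) = 0.14889 − 3 × 0.02517 = 0.07337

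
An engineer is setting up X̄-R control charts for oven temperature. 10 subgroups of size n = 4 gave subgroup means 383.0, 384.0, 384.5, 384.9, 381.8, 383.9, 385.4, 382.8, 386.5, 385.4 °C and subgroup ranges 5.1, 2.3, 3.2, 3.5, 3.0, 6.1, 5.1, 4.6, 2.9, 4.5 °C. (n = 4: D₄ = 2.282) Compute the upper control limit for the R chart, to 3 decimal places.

9.196

R̄ = (5.1 + 2.3 + 3.2 + 3.5 + 3.0 + 6.1 + 5.1 + 4.6 + 2.9 + 4.5) / 10 = 40.3000 / 10 = 4.0300
UCL_R = D₄·R̄ = 2.282 × 4.0300 = 9.1965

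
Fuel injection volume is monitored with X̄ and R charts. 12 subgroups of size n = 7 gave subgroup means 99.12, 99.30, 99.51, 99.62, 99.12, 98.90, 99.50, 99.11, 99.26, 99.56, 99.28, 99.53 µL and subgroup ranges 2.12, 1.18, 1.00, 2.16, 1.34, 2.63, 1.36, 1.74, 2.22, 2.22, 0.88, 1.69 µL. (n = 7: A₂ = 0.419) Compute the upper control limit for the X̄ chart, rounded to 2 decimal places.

100.03

X̄̄ = (99.12 + 99.30 + 99.51 + 99.62 + 99.12 + 98.90 + 99.50 + 99.11 + 99.26 + 99.56 + 99.28 + 99.53) / 12 = 1191.8100 / 12 = 99.3175
R̄ = (2.12 + 1.18 + 1.00 + 2.16 + 1.34 + 2.63 + 1.36 + 1.74 + 2.22 + 2.22 + 0.88 + 1.69) / 12 = 20.5400 / 12 = 1.7117
UCL = X̄̄ + A₂·R̄ = 99.3175 + 0.419 × 1.7117 = 100.0347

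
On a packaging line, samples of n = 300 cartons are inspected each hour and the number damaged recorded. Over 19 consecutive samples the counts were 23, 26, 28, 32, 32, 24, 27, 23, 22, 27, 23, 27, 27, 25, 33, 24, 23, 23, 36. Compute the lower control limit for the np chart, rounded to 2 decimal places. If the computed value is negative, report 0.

p̄ = Σdᵢ / (k·n) = 505 / (19 × 300) = 0.08860
LCL = np̄ − 3·√(np̄(1−p̄)) = 26.5789 − 3 × 4.9218 = 11.8135

11.81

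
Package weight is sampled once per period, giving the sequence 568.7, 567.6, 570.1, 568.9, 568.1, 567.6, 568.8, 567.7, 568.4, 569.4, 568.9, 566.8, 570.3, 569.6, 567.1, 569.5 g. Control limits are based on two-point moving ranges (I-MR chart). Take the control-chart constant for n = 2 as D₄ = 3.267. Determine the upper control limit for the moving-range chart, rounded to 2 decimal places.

4.75

Moving ranges: 1.1, 2.5, 1.2, 0.8, 0.5, 1.2, 1.1, 0.7, 1.0, 0.5, 2.1, 3.5, 0.7, 2.5, 2.4; M̄R̄ = 21.8000 / 15 = 1.4533
UCL_MR = D₄·M̄R̄ = 3.267 × 1.4533 = 4.7480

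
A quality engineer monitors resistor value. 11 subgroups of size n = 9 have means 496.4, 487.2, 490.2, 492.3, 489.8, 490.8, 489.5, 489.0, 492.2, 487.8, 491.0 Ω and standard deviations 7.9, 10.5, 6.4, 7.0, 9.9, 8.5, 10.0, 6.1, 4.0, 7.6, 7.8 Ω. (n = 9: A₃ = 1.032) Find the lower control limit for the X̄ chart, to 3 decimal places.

482.523

X̄̄ = (496.4 + 487.2 + 490.2 + 492.3 + 489.8 + 490.8 + 489.5 + 489.0 + 492.2 + 487.8 + 491.0) / 11 = 490.5636
s̄ = (7.9 + 10.5 + 6.4 + 7.0 + 9.9 + 8.5 + 10.0 + 6.1 + 4.0 + 7.6 + 7.8) / 11 = 7.7909
LCL = X̄̄ − A₃·s̄ = 490.5636 − 1.032 × 7.7909 = 482.5234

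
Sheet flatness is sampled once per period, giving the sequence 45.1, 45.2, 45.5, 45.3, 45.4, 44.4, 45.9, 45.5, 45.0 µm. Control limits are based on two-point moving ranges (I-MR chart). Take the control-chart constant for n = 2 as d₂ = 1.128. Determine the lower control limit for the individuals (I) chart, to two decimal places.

43.89

X̄ = (45.1 + 45.2 + 45.5 + 45.3 + 45.4 + 44.4 + 45.9 + 45.5 + 45.0) / 9 = 45.2556
Moving ranges: 0.1, 0.3, 0.2, 0.1, 1.0, 1.5, 0.4, 0.5; M̄R̄ = 4.1000 / 8 = 0.5125
LCL = X̄ − 3·M̄R̄/d₂ = 45.2556 − 3 × 0.5125 / 1.128 = 43.8925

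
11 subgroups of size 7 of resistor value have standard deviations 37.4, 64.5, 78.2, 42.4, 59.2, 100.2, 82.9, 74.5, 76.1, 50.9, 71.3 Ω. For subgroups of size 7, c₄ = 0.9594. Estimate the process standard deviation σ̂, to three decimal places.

69.892

s̄ = (37.4 + 64.5 + 78.2 + 42.4 + 59.2 + 100.2 + 82.9 + 74.5 + 76.1 + 50.9 + 71.3) / 11 = 67.0545
σ̂ = s̄ / c₄ = 67.0545 / 0.9594 = 69.8922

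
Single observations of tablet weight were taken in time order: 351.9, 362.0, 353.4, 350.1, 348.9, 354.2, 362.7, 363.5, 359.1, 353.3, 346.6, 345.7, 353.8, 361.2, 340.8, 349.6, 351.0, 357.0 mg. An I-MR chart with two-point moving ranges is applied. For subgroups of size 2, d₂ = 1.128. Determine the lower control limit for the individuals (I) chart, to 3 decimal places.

336.751

X̄ = (351.9 + 362.0 + 353.4 + 350.1 + 348.9 + 354.2 + 362.7 + 363.5 + 359.1 + 353.3 + 346.6 + 345.7 + 353.8 + 361.2 + 340.8 + 349.6 + 351.0 + 357.0) / 18 = 353.6000
Moving ranges: 10.1, 8.6, 3.3, 1.2, 5.3, 8.5, 0.8, 4.4, 5.8, 6.7, 0.9, 8.1, 7.4, 20.4, 8.8, 1.4, 6.0; M̄R̄ = 107.7000 / 17 = 6.3353
LCL = X̄ − 3·M̄R̄/d₂ = 353.6000 − 3 × 6.3353 / 1.128 = 336.7508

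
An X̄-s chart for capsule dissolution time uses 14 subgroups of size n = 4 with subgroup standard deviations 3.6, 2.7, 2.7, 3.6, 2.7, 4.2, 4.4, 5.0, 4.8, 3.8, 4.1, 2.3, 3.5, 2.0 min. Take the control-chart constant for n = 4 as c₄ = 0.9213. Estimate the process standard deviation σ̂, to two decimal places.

s̄ = (3.6 + 2.7 + 2.7 + 3.6 + 2.7 + 4.2 + 4.4 + 5.0 + 4.8 + 3.8 + 4.1 + 2.3 + 3.5 + 2.0) / 14 = 3.5286
σ̂ = s̄ / c₄ = 3.5286 / 0.9213 = 3.8300

3.83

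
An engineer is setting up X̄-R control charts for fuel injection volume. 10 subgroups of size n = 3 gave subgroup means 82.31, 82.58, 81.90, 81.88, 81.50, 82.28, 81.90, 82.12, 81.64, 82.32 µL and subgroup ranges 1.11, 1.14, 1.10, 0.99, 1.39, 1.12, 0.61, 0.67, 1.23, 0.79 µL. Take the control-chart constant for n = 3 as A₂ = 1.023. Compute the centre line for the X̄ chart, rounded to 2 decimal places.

82.04

X̄̄ = (82.31 + 82.58 + 81.90 + 81.88 + 81.50 + 82.28 + 81.90 + 82.12 + 81.64 + 82.32) / 10 = 820.4300 / 10 = 82.0430
CL = X̄̄ = 82.0430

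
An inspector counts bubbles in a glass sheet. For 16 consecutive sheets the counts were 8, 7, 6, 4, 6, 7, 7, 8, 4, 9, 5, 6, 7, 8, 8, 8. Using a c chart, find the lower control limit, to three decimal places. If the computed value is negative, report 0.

c̄ = (8 + 7 + 6 + 4 + 6 + 7 + 7 + 8 + 4 + 9 + 5 + 6 + 7 + 8 + 8 + 8) / 16 = 108 / 16 = 6.7500
LCL = c̄ − 3√c̄ = 6.7500 − 3 × 2.5981 = -1.0442 → 0 (cannot be negative)

0.000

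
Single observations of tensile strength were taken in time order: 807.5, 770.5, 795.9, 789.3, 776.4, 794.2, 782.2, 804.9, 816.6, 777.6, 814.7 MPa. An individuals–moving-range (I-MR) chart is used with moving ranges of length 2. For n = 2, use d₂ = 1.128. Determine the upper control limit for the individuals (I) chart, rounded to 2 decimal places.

X̄ = (807.5 + 770.5 + 795.9 + 789.3 + 776.4 + 794.2 + 782.2 + 804.9 + 816.6 + 777.6 + 814.7) / 11 = 793.6182
Moving ranges: 37.0, 25.4, 6.6, 12.9, 17.8, 12.0, 22.7, 11.7, 39.0, 37.1; M̄R̄ = 222.2000 / 10 = 22.2200
UCL = X̄ + 3·M̄R̄/d₂ = 793.6182 + 3 × 22.2200 / 1.128 = 852.7139

852.71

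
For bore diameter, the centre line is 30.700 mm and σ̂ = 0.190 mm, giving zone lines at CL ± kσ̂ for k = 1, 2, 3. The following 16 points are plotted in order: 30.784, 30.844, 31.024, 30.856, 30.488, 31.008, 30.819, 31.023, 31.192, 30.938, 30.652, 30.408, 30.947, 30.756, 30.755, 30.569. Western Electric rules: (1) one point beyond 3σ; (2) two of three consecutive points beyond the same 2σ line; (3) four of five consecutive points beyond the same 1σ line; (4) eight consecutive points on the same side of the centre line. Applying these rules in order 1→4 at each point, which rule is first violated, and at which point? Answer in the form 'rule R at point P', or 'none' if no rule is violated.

rule 3 at point 10

Zone of each point (C = within 1σ̂, B = 1σ̂–2σ̂, A = 2σ̂–3σ̂, * = beyond 3σ̂; sign = side of CL): 1:+C, 2:+C, 3:+B, 4:+C, 5:-B, 6:+B, 7:+C, 8:+B, 9:+A, 10:+B, 11:-C, 12:-B, 13:+B, 14:+C, 15:+C, 16:-C
Rule 3 (four of five consecutive points beyond the same 1σ limit) is satisfied at point 10.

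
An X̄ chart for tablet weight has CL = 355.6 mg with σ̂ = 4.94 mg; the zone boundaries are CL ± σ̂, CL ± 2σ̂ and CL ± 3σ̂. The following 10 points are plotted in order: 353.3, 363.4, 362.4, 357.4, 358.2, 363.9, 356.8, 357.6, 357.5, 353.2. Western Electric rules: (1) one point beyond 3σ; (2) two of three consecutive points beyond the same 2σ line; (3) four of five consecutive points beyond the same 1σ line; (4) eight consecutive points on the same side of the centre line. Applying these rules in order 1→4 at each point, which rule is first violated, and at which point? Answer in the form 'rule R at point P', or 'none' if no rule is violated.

Zone of each point (C = within 1σ̂, B = 1σ̂–2σ̂, A = 2σ̂–3σ̂, * = beyond 3σ̂; sign = side of CL): 1:-C, 2:+B, 3:+B, 4:+C, 5:+C, 6:+B, 7:+C, 8:+C, 9:+C, 10:-C
Rule 4 (eight consecutive points on the same side of the centre line) is satisfied at point 9.

rule 4 at point 9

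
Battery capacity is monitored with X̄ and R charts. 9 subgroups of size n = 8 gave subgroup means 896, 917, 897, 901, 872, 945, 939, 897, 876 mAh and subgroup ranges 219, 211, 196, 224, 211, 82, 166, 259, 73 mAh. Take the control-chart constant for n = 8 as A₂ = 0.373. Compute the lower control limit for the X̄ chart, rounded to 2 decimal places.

X̄̄ = (896 + 917 + 897 + 901 + 872 + 945 + 939 + 897 + 876) / 9 = 8140.0000 / 9 = 904.4444
R̄ = (219 + 211 + 196 + 224 + 211 + 82 + 166 + 259 + 73) / 9 = 1641.0000 / 9 = 182.3333
LCL = X̄̄ − A₂·R̄ = 904.4444 − 0.373 × 182.3333 = 836.4341

836.43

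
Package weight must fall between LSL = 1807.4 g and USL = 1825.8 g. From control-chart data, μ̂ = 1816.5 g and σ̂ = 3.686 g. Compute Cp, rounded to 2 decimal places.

0.83

Cp = (USL − LSL) / (6σ̂) = (1825.8 − 1807.4) / (6 × 3.686) = 18.4000 / 22.1160 = 0.8320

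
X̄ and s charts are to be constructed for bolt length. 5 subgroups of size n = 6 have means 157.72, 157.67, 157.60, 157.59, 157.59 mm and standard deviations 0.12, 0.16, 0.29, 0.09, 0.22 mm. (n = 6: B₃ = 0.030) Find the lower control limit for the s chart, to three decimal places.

0.005

s̄ = (0.12 + 0.16 + 0.29 + 0.09 + 0.22) / 5 = 0.1760
LCL_s = B₃·s̄ = 0.030 × 0.1760 = 0.0053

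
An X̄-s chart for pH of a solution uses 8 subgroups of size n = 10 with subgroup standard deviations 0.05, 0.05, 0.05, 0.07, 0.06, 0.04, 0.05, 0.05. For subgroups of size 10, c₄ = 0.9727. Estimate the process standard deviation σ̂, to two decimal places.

s̄ = (0.05 + 0.05 + 0.05 + 0.07 + 0.06 + 0.04 + 0.05 + 0.05) / 8 = 0.0525
σ̂ = s̄ / c₄ = 0.0525 / 0.9727 = 0.0540

0.05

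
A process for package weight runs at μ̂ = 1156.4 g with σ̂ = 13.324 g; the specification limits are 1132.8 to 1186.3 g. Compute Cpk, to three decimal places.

Cpu = (USL − μ̂) / (3σ̂) = (1186.3 − 1156.4) / (3 × 13.324) = 0.7480; Cpl = (μ̂ − LSL) / (3σ̂) = (1156.4 − 1132.8) / (3 × 13.324) = 0.5904; Cpk = min(Cpu, Cpl) = 0.5904

0.590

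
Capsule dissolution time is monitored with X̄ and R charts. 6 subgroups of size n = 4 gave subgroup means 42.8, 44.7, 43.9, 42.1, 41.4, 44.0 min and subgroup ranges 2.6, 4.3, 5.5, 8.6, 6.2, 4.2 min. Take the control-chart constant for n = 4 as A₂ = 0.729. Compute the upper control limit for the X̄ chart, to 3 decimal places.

X̄̄ = (42.8 + 44.7 + 43.9 + 42.1 + 41.4 + 44.0) / 6 = 258.9000 / 6 = 43.1500
R̄ = (2.6 + 4.3 + 5.5 + 8.6 + 6.2 + 4.2) / 6 = 31.4000 / 6 = 5.2333
UCL = X̄̄ + A₂·R̄ = 43.1500 + 0.729 × 5.2333 = 46.9651

46.965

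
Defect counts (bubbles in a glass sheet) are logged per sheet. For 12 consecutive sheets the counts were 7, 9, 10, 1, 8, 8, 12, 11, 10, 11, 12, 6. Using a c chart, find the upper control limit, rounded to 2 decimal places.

c̄ = (7 + 9 + 10 + 1 + 8 + 8 + 12 + 11 + 10 + 11 + 12 + 6) / 12 = 105 / 12 = 8.7500
UCL = c̄ + 3√c̄ = 8.7500 + 3 × √8.7500 = 8.7500 + 3 × 2.9580 = 17.6241

17.62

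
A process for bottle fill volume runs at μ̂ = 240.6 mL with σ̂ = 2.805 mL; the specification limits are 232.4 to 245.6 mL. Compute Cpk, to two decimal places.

Cpu = (USL − μ̂) / (3σ̂) = (245.6 − 240.6) / (3 × 2.805) = 0.5942; Cpl = (μ̂ − LSL) / (3σ̂) = (240.6 − 232.4) / (3 × 2.805) = 0.9745; Cpk = min(Cpu, Cpl) = 0.5942

0.59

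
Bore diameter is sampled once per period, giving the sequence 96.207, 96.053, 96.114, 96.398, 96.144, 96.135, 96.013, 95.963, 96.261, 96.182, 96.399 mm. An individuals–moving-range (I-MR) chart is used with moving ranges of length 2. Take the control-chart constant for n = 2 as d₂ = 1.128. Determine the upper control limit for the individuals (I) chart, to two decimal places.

X̄ = (96.207 + 96.053 + 96.114 + 96.398 + 96.144 + 96.135 + 96.013 + 95.963 + 96.261 + 96.182 + 96.399) / 11 = 96.1699
Moving ranges: 0.154, 0.061, 0.284, 0.254, 0.009, 0.122, 0.050, 0.298, 0.079, 0.217; M̄R̄ = 1.5280 / 10 = 0.1528
UCL = X̄ + 3·M̄R̄/d₂ = 96.1699 + 3 × 0.1528 / 1.128 = 96.5763

96.58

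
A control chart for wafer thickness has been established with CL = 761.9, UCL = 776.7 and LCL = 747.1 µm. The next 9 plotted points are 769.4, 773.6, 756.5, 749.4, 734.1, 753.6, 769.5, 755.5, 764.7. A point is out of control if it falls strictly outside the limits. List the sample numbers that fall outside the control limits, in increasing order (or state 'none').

5

Compare each point to [747.1, 776.7]: sample 5 = 734.1 < LCL.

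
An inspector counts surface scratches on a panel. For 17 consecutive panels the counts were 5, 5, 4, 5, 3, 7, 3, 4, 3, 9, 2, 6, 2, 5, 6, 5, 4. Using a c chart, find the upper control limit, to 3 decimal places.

11.014

c̄ = (5 + 5 + 4 + 5 + 3 + 7 + 3 + 4 + 3 + 9 + 2 + 6 + 2 + 5 + 6 + 5 + 4) / 17 = 78 / 17 = 4.5882
UCL = c̄ + 3√c̄ = 4.5882 + 3 × √4.5882 = 4.5882 + 3 × 2.1420 = 11.0143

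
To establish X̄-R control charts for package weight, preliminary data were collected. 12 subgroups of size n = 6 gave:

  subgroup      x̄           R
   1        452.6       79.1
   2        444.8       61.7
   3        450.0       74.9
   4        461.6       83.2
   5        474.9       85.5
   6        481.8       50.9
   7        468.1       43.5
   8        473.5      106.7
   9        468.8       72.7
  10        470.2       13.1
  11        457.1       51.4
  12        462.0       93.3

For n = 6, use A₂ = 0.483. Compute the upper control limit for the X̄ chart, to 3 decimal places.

496.627

X̄̄ = (452.6 + 444.8 + 450.0 + 461.6 + 474.9 + 481.8 + 468.1 + 473.5 + 468.8 + 470.2 + 457.1 + 462.0) / 12 = 5565.4000 / 12 = 463.7833
R̄ = (79.1 + 61.7 + 74.9 + 83.2 + 85.5 + 50.9 + 43.5 + 106.7 + 72.7 + 13.1 + 51.4 + 93.3) / 12 = 816.0000 / 12 = 68.0000
UCL = X̄̄ + A₂·R̄ = 463.7833 + 0.483 × 68.0000 = 496.6273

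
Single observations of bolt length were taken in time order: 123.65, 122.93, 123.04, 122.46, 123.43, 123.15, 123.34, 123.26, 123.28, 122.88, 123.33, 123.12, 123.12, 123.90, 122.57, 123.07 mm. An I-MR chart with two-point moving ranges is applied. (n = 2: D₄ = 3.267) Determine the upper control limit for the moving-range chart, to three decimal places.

1.442

Moving ranges: 0.72, 0.11, 0.58, 0.97, 0.28, 0.19, 0.08, 0.02, 0.40, 0.45, 0.21, 0.00, 0.78, 1.33, 0.50; M̄R̄ = 6.6200 / 15 = 0.4413
UCL_MR = D₄·M̄R̄ = 3.267 × 0.4413 = 1.4418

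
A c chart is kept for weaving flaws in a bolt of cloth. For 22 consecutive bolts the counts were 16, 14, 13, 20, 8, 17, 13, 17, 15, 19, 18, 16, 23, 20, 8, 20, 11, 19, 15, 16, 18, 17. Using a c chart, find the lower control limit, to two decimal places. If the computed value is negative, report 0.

4.03

c̄ = (16 + 14 + 13 + 20 + 8 + 17 + 13 + 17 + 15 + 19 + 18 + 16 + 23 + 20 + 8 + 20 + 11 + 19 + 15 + 16 + 18 + 17) / 22 = 353 / 22 = 16.0455
LCL = c̄ − 3√c̄ = 16.0455 − 3 × 4.0057 = 4.0284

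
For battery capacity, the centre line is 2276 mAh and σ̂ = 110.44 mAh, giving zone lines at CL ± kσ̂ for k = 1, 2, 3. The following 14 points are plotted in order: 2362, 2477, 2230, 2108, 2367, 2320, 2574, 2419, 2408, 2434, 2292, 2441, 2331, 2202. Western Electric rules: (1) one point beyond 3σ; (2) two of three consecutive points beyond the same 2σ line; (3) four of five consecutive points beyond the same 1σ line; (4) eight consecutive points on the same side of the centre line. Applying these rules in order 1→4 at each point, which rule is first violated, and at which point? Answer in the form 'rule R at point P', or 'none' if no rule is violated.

Zone of each point (C = within 1σ̂, B = 1σ̂–2σ̂, A = 2σ̂–3σ̂, * = beyond 3σ̂; sign = side of CL): 1:+C, 2:+B, 3:-C, 4:-B, 5:+C, 6:+C, 7:+A, 8:+B, 9:+B, 10:+B, 11:+C, 12:+B, 13:+C, 14:-C
Rule 3 (four of five consecutive points beyond the same 1σ limit) is satisfied at point 10.

rule 3 at point 10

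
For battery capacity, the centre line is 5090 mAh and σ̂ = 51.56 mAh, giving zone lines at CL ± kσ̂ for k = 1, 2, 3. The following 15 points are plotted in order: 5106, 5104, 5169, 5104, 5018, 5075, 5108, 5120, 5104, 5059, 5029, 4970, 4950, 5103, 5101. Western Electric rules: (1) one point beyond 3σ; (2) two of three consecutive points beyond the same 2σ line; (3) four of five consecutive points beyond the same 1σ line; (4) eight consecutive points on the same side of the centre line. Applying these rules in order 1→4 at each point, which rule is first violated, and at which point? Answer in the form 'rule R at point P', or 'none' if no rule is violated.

Zone of each point (C = within 1σ̂, B = 1σ̂–2σ̂, A = 2σ̂–3σ̂, * = beyond 3σ̂; sign = side of CL): 1:+C, 2:+C, 3:+B, 4:+C, 5:-B, 6:-C, 7:+C, 8:+C, 9:+C, 10:-C, 11:-B, 12:-A, 13:-A, 14:+C, 15:+C
Rule 2 (two of three consecutive points beyond the same 2σ limit) is satisfied at point 13.

rule 2 at point 13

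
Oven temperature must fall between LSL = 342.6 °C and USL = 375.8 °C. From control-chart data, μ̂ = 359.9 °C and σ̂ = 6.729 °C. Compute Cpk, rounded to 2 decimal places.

0.79

Cpu = (USL − μ̂) / (3σ̂) = (375.8 − 359.9) / (3 × 6.729) = 0.7876; Cpl = (μ̂ − LSL) / (3σ̂) = (359.9 − 342.6) / (3 × 6.729) = 0.8570; Cpk = min(Cpu, Cpl) = 0.7876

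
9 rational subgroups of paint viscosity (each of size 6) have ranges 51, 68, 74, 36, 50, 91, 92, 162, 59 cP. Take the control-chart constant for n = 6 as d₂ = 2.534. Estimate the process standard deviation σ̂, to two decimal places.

29.95

R̄ = (51 + 68 + 74 + 36 + 50 + 91 + 92 + 162 + 59) / 9 = 75.8889
σ̂ = R̄ / d₂ = 75.8889 / 2.534 = 29.9483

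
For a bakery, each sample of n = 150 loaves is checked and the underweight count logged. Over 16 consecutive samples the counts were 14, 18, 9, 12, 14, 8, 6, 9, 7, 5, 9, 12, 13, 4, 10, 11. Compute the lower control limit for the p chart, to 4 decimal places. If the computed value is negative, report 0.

p̄ = Σdᵢ / (k·n) = 161 / (16 × 150) = 0.06708
LCL = p̄ − 3·√(p̄(1−p̄)/n) = 0.06708 − 3 × 0.02043 = 0.00581

0.0058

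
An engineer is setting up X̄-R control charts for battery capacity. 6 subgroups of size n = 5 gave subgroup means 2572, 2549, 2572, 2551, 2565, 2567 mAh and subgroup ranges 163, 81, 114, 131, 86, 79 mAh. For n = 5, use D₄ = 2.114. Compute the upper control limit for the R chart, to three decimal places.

R̄ = (163 + 81 + 114 + 131 + 86 + 79) / 6 = 654.0000 / 6 = 109.0000
UCL_R = D₄·R̄ = 2.114 × 109.0000 = 230.4260

230.426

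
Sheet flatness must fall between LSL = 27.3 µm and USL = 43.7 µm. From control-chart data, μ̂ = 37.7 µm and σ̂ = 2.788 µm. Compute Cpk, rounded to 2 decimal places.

0.72

Cpu = (USL − μ̂) / (3σ̂) = (43.7 − 37.7) / (3 × 2.788) = 0.7174; Cpl = (μ̂ − LSL) / (3σ̂) = (37.7 − 27.3) / (3 × 2.788) = 1.2434; Cpk = min(Cpu, Cpl) = 0.7174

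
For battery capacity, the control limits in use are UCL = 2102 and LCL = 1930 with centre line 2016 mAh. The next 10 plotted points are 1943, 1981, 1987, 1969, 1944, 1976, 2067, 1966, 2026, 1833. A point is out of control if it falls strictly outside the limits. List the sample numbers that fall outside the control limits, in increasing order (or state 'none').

10

Compare each point to [1930, 2102]: sample 10 = 1833 < LCL.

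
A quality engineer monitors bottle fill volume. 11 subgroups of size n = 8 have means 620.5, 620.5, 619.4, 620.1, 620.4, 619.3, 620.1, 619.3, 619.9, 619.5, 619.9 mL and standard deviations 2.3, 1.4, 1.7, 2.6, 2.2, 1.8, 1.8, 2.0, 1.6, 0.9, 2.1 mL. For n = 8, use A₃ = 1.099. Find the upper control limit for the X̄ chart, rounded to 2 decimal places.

X̄̄ = (620.5 + 620.5 + 619.4 + 620.1 + 620.4 + 619.3 + 620.1 + 619.3 + 619.9 + 619.5 + 619.9) / 11 = 619.9000
s̄ = (2.3 + 1.4 + 1.7 + 2.6 + 2.2 + 1.8 + 1.8 + 2.0 + 1.6 + 0.9 + 2.1) / 11 = 1.8545
UCL = X̄̄ + A₃·s̄ = 619.9000 + 1.099 × 1.8545 = 621.9381

621.94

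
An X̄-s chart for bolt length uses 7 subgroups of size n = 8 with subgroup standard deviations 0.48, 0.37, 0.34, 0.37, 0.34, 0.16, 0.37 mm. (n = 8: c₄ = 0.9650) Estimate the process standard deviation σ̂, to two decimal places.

0.36

s̄ = (0.48 + 0.37 + 0.34 + 0.37 + 0.34 + 0.16 + 0.37) / 7 = 0.3471
σ̂ = s̄ / c₄ = 0.3471 / 0.9650 = 0.3597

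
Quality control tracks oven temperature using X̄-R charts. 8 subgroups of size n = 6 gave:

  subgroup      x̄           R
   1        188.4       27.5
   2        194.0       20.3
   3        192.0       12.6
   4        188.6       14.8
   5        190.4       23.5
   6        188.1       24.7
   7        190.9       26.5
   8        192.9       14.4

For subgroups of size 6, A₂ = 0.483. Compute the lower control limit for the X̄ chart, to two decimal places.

180.74

X̄̄ = (188.4 + 194.0 + 192.0 + 188.6 + 190.4 + 188.1 + 190.9 + 192.9) / 8 = 1525.3000 / 8 = 190.6625
R̄ = (27.5 + 20.3 + 12.6 + 14.8 + 23.5 + 24.7 + 26.5 + 14.4) / 8 = 164.3000 / 8 = 20.5375
LCL = X̄̄ − A₂·R̄ = 190.6625 − 0.483 × 20.5375 = 180.7429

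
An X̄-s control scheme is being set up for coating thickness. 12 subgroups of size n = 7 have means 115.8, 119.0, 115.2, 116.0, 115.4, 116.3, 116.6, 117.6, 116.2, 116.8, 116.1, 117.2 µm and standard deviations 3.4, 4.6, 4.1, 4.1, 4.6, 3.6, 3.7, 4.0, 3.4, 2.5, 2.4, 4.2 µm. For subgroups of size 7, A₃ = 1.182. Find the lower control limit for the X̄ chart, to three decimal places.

X̄̄ = (115.8 + 119.0 + 115.2 + 116.0 + 115.4 + 116.3 + 116.6 + 117.6 + 116.2 + 116.8 + 116.1 + 117.2) / 12 = 116.5167
s̄ = (3.4 + 4.6 + 4.1 + 4.1 + 4.6 + 3.6 + 3.7 + 4.0 + 3.4 + 2.5 + 2.4 + 4.2) / 12 = 3.7167
LCL = X̄̄ − A₃·s̄ = 116.5167 − 1.182 × 3.7167 = 112.1236

112.124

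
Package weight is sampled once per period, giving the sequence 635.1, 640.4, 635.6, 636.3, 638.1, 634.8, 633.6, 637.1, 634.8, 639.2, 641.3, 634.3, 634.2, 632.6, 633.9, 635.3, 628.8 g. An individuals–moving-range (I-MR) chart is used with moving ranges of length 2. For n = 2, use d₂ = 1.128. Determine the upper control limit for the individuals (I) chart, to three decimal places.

643.474

X̄ = (635.1 + 640.4 + 635.6 + 636.3 + 638.1 + 634.8 + 633.6 + 637.1 + 634.8 + 639.2 + 641.3 + 634.3 + 634.2 + 632.6 + 633.9 + 635.3 + 628.8) / 17 = 635.6118
Moving ranges: 5.3, 4.8, 0.7, 1.8, 3.3, 1.2, 3.5, 2.3, 4.4, 2.1, 7.0, 0.1, 1.6, 1.3, 1.4, 6.5; M̄R̄ = 47.3000 / 16 = 2.9562
UCL = X̄ + 3·M̄R̄/d₂ = 635.6118 + 3 × 2.9562 / 1.128 = 643.4741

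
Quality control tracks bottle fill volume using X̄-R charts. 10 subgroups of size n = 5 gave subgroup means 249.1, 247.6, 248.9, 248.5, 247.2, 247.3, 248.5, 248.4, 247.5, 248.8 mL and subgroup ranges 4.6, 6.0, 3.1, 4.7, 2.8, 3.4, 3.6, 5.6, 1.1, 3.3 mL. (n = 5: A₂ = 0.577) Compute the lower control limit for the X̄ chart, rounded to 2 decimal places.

245.98

X̄̄ = (249.1 + 247.6 + 248.9 + 248.5 + 247.2 + 247.3 + 248.5 + 248.4 + 247.5 + 248.8) / 10 = 2481.8000 / 10 = 248.1800
R̄ = (4.6 + 6.0 + 3.1 + 4.7 + 2.8 + 3.4 + 3.6 + 5.6 + 1.1 + 3.3) / 10 = 38.2000 / 10 = 3.8200
LCL = X̄̄ − A₂·R̄ = 248.1800 − 0.577 × 3.8200 = 245.9759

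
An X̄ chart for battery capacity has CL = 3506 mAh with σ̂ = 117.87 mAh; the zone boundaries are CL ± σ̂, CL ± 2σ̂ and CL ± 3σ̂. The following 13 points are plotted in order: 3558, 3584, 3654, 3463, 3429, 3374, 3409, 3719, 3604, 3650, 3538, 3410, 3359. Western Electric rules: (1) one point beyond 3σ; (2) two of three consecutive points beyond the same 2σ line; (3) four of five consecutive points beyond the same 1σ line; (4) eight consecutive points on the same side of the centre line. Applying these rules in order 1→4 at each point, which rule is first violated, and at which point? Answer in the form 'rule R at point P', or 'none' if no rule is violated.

Zone of each point (C = within 1σ̂, B = 1σ̂–2σ̂, A = 2σ̂–3σ̂, * = beyond 3σ̂; sign = side of CL): 1:+C, 2:+C, 3:+B, 4:-C, 5:-C, 6:-B, 7:-C, 8:+B, 9:+C, 10:+B, 11:+C, 12:-C, 13:-B
No rule fires across all 13 points.

none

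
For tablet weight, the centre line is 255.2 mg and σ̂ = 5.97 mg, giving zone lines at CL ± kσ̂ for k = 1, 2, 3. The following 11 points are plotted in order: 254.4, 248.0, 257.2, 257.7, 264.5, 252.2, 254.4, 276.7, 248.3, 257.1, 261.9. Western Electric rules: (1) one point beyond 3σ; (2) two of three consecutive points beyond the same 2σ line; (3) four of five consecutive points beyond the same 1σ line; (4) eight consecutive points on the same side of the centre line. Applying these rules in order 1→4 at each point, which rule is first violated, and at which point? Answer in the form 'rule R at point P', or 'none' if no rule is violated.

Zone of each point (C = within 1σ̂, B = 1σ̂–2σ̂, A = 2σ̂–3σ̂, * = beyond 3σ̂; sign = side of CL): 1:-C, 2:-B, 3:+C, 4:+C, 5:+B, 6:-C, 7:-C, 8:+*, 9:-B, 10:+C, 11:+B
Rule 1 (one point beyond the 3σ limits) is satisfied at point 8.

rule 1 at point 8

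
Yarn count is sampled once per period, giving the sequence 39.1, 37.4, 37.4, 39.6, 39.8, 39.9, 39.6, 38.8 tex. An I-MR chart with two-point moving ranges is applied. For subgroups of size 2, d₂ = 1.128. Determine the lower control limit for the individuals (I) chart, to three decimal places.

X̄ = (39.1 + 37.4 + 37.4 + 39.6 + 39.8 + 39.9 + 39.6 + 38.8) / 8 = 38.9500
Moving ranges: 1.7, 0.0, 2.2, 0.2, 0.1, 0.3, 0.8; M̄R̄ = 5.3000 / 7 = 0.7571
LCL = X̄ − 3·M̄R̄/d₂ = 38.9500 − 3 × 0.7571 / 1.128 = 36.9363

36.936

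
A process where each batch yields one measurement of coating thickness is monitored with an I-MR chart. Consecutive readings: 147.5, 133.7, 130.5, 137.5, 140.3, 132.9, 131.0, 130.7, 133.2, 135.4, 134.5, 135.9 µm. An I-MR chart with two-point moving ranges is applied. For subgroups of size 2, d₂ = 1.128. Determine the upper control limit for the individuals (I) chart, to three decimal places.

145.752

X̄ = (147.5 + 133.7 + 130.5 + 137.5 + 140.3 + 132.9 + 131.0 + 130.7 + 133.2 + 135.4 + 134.5 + 135.9) / 12 = 135.2583
Moving ranges: 13.8, 3.2, 7.0, 2.8, 7.4, 1.9, 0.3, 2.5, 2.2, 0.9, 1.4; M̄R̄ = 43.4000 / 11 = 3.9455
UCL = X̄ + 3·M̄R̄/d₂ = 135.2583 + 3 × 3.9455 / 1.128 = 145.7516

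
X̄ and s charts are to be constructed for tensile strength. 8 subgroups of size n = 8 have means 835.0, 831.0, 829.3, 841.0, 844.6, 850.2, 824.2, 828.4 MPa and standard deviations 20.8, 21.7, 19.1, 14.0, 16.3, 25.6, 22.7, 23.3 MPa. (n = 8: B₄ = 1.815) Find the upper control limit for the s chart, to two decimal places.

37.09

s̄ = (20.8 + 21.7 + 19.1 + 14.0 + 16.3 + 25.6 + 22.7 + 23.3) / 8 = 20.4375
UCL_s = B₄·s̄ = 1.815 × 20.4375 = 37.0941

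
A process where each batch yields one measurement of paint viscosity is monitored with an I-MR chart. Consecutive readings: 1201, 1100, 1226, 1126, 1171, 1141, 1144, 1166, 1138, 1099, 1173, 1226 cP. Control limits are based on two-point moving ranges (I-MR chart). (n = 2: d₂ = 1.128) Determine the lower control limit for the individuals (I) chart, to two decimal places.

X̄ = (1201 + 1100 + 1226 + 1126 + 1171 + 1141 + 1144 + 1166 + 1138 + 1099 + 1173 + 1226) / 12 = 1159.2500
Moving ranges: 101, 126, 100, 45, 30, 3, 22, 28, 39, 74, 53; M̄R̄ = 621.0000 / 11 = 56.4545
LCL = X̄ − 3·M̄R̄/d₂ = 1159.2500 − 3 × 56.4545 / 1.128 = 1009.1049

1009.10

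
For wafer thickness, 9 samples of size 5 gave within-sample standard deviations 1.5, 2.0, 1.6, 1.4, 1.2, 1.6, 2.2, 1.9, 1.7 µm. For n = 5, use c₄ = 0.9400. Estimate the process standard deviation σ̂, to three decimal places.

1.785

s̄ = (1.5 + 2.0 + 1.6 + 1.4 + 1.2 + 1.6 + 2.2 + 1.9 + 1.7) / 9 = 1.6778
σ̂ = s̄ / c₄ = 1.6778 / 0.9400 = 1.7849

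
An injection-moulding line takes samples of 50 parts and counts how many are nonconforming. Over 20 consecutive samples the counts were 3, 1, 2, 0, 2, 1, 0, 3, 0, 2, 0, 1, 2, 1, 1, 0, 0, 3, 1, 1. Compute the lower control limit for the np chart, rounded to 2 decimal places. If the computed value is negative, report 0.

p̄ = Σdᵢ / (k·n) = 24 / (20 × 50) = 0.02400
LCL = np̄ − 3·√(np̄(1−p̄)) = 1.2000 − 3 × 1.0822 = -2.0467 → 0 (negative, so LCL = 0)

0.00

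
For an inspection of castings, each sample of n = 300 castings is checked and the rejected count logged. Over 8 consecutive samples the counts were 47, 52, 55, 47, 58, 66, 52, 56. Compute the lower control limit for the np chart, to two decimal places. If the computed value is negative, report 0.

34.14

p̄ = Σdᵢ / (k·n) = 433 / (8 × 300) = 0.18042
LCL = np̄ − 3·√(np̄(1−p̄)) = 54.1250 − 3 × 6.6603 = 34.1440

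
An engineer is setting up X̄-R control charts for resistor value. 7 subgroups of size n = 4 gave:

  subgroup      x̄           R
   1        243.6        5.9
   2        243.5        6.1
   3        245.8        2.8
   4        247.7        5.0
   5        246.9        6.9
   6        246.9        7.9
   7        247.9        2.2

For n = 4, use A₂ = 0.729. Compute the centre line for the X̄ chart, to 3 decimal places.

X̄̄ = (243.6 + 243.5 + 245.8 + 247.7 + 246.9 + 246.9 + 247.9) / 7 = 1722.3000 / 7 = 246.0429
CL = X̄̄ = 246.0429

246.043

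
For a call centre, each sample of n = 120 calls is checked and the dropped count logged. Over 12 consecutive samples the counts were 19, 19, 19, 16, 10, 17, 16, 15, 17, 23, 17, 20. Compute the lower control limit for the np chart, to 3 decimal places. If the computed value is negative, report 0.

5.781

p̄ = Σdᵢ / (k·n) = 208 / (12 × 120) = 0.14444
LCL = np̄ − 3·√(np̄(1−p̄)) = 17.3333 − 3 × 3.8509 = 5.7806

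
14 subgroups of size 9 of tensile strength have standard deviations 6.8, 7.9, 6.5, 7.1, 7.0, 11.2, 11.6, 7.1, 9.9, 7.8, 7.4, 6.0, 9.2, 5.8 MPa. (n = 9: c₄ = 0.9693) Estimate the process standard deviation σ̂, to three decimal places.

s̄ = (6.8 + 7.9 + 6.5 + 7.1 + 7.0 + 11.2 + 11.6 + 7.1 + 9.9 + 7.8 + 7.4 + 6.0 + 9.2 + 5.8) / 14 = 7.9500
σ̂ = s̄ / c₄ = 7.9500 / 0.9693 = 8.2018

8.202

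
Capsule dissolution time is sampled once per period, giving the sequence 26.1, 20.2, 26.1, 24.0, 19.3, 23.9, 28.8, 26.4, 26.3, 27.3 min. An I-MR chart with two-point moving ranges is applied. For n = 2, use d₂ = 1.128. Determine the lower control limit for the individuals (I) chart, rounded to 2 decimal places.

15.50

X̄ = (26.1 + 20.2 + 26.1 + 24.0 + 19.3 + 23.9 + 28.8 + 26.4 + 26.3 + 27.3) / 10 = 24.8400
Moving ranges: 5.9, 5.9, 2.1, 4.7, 4.6, 4.9, 2.4, 0.1, 1.0; M̄R̄ = 31.6000 / 9 = 3.5111
LCL = X̄ − 3·M̄R̄/d₂ = 24.8400 − 3 × 3.5111 / 1.128 = 15.5019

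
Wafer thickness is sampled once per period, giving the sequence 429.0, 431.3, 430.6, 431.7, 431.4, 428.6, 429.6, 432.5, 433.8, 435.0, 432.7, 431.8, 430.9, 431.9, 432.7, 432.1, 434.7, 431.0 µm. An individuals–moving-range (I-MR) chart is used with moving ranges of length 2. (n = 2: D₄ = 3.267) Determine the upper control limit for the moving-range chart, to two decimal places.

Moving ranges: 2.3, 0.7, 1.1, 0.3, 2.8, 1.0, 2.9, 1.3, 1.2, 2.3, 0.9, 0.9, 1.0, 0.8, 0.6, 2.6, 3.7; M̄R̄ = 26.4000 / 17 = 1.5529
UCL_MR = D₄·M̄R̄ = 3.267 × 1.5529 = 5.0735

5.07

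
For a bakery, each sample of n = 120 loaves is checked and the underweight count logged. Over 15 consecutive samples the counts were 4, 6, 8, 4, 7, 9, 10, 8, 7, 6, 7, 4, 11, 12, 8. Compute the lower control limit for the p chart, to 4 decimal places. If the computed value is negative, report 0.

p̄ = Σdᵢ / (k·n) = 111 / (15 × 120) = 0.06167
LCL = p̄ − 3·√(p̄(1−p̄)/n) = 0.06167 − 3 × 0.02196 = -0.00421 → 0 (negative, so LCL = 0)

0.0000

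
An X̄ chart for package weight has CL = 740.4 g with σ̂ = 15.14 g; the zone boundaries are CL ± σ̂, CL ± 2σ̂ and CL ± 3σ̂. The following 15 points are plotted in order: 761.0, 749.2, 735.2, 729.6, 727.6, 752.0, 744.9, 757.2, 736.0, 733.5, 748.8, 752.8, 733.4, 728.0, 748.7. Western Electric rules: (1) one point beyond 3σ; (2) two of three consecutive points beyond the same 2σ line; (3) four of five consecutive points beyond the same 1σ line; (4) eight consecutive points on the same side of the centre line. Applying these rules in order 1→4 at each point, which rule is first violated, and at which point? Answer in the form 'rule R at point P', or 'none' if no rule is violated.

Zone of each point (C = within 1σ̂, B = 1σ̂–2σ̂, A = 2σ̂–3σ̂, * = beyond 3σ̂; sign = side of CL): 1:+B, 2:+C, 3:-C, 4:-C, 5:-C, 6:+C, 7:+C, 8:+B, 9:-C, 10:-C, 11:+C, 12:+C, 13:-C, 14:-C, 15:+C
No rule fires across all 15 points.

none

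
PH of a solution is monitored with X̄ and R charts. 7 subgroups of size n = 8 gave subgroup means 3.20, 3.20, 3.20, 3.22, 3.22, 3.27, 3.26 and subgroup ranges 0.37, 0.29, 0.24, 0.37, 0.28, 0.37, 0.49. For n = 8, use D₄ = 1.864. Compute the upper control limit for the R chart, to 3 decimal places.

0.642

R̄ = (0.37 + 0.29 + 0.24 + 0.37 + 0.28 + 0.37 + 0.49) / 7 = 2.4100 / 7 = 0.3443
UCL_R = D₄·R̄ = 1.864 × 0.3443 = 0.6417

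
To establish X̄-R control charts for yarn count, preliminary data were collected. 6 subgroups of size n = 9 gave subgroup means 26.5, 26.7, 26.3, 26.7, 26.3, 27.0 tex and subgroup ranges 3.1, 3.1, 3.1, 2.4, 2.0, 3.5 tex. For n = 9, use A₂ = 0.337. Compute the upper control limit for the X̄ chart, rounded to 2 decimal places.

27.55

X̄̄ = (26.5 + 26.7 + 26.3 + 26.7 + 26.3 + 27.0) / 6 = 159.5000 / 6 = 26.5833
R̄ = (3.1 + 3.1 + 3.1 + 2.4 + 2.0 + 3.5) / 6 = 17.2000 / 6 = 2.8667
UCL = X̄̄ + A₂·R̄ = 26.5833 + 0.337 × 2.8667 = 27.5494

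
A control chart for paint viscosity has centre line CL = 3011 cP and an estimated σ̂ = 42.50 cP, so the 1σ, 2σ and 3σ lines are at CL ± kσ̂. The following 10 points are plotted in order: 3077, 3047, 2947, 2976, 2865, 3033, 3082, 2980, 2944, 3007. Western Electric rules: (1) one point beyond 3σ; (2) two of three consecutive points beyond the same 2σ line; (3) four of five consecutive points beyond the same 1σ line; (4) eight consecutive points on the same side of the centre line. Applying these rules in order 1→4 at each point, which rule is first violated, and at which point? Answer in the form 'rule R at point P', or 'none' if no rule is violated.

rule 1 at point 5

Zone of each point (C = within 1σ̂, B = 1σ̂–2σ̂, A = 2σ̂–3σ̂, * = beyond 3σ̂; sign = side of CL): 1:+B, 2:+C, 3:-B, 4:-C, 5:-*, 6:+C, 7:+B, 8:-C, 9:-B, 10:-C
Rule 1 (one point beyond the 3σ limits) is satisfied at point 5.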